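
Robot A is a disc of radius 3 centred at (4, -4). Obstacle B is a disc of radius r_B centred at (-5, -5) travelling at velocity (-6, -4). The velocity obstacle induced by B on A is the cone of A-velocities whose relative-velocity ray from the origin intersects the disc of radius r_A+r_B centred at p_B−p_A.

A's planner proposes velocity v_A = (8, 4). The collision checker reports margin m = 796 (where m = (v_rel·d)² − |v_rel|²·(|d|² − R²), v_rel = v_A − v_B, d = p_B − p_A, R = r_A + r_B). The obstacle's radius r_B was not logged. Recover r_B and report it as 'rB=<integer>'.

m = 796
d = (-9, -1);  v_rel = (14, 8),  |v_rel|² = 260
v_rel×d = (14)·(-1) − (8)·(-9) = 58
since m = R²·260 − 58²:  R² = (3364 + 796) / 260 = 16
R = √16 = 4  ⇒  r_B = 4 − 3 = 1

rB=1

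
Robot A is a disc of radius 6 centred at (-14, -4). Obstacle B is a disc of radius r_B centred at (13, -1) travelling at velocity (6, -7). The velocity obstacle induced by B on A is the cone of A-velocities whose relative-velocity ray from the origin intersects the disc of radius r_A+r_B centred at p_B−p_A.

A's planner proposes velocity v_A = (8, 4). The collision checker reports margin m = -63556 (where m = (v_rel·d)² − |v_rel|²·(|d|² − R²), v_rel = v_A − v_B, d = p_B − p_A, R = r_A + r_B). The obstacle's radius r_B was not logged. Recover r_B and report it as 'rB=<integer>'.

m = -63556
d = (27, 3);  v_rel = (2, 11),  |v_rel|² = 125
v_rel×d = (2)·(3) − (11)·(27) = -291
since m = R²·125 − (-291)²:  R² = (84681 + -63556) / 125 = 169
R = √169 = 13  ⇒  r_B = 13 − 6 = 7

rB=7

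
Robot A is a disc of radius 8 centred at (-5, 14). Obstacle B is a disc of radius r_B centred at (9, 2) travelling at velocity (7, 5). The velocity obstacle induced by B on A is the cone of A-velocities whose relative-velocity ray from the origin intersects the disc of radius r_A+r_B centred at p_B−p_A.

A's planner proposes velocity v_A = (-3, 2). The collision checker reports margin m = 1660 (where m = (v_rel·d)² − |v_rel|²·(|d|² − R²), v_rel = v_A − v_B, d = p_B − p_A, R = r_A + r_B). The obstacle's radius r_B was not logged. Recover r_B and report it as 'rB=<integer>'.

m = 1660
d = (14, -12);  v_rel = (-10, -3),  |v_rel|² = 109
v_rel×d = (-10)·(-12) − (-3)·(14) = 162
since m = R²·109 − 162²:  R² = (26244 + 1660) / 109 = 256
R = √256 = 16  ⇒  r_B = 16 − 8 = 8

rB=8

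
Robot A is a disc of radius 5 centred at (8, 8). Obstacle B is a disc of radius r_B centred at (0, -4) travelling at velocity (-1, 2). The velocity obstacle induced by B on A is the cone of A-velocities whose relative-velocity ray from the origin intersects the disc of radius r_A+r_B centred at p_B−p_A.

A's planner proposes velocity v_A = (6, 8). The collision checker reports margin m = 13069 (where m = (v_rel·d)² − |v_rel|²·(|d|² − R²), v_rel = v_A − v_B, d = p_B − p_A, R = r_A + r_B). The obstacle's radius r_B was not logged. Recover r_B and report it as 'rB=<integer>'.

m = 13069
d = (-8, -12);  v_rel = (7, 6),  |v_rel|² = 85
v_rel×d = (7)·(-12) − (6)·(-8) = -36
since m = R²·85 − (-36)²:  R² = (1296 + 13069) / 85 = 169
R = √169 = 13  ⇒  r_B = 13 − 5 = 8

rB=8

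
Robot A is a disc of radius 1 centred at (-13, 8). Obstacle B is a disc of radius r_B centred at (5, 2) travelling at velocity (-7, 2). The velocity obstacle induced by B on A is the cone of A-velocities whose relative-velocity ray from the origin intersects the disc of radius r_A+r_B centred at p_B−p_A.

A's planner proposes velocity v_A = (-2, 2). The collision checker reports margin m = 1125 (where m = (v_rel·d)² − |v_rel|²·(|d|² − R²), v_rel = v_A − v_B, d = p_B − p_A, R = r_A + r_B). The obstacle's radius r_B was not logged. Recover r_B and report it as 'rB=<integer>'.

m = 1125
d = (18, -6);  v_rel = (5, 0),  |v_rel|² = 25
v_rel×d = (5)·(-6) − (0)·(18) = -30
since m = R²·25 − (-30)²:  R² = (900 + 1125) / 25 = 81
R = √81 = 9  ⇒  r_B = 9 − 1 = 8

rB=8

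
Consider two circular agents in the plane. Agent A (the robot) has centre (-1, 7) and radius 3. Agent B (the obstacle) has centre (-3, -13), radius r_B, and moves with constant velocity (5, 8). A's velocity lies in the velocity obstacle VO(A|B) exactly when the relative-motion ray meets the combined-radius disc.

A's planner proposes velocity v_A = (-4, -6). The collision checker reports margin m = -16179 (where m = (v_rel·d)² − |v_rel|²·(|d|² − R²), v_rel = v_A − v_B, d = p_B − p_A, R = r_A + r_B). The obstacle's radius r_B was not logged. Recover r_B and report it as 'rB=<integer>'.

m = -16179
d = (-2, -20);  v_rel = (-9, -14),  |v_rel|² = 277
v_rel×d = (-9)·(-20) − (-14)·(-2) = 152
since m = R²·277 − 152²:  R² = (23104 + -16179) / 277 = 25
R = √25 = 5  ⇒  r_B = 5 − 3 = 2

rB=2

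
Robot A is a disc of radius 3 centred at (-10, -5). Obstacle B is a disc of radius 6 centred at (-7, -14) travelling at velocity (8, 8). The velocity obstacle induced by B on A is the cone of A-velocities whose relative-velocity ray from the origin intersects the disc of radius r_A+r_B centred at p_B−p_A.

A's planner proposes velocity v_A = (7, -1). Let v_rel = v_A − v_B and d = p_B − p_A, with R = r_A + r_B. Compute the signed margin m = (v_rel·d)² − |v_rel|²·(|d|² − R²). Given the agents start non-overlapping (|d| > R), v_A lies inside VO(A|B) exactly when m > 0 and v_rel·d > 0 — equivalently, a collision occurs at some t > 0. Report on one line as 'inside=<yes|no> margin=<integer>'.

d = (3, -9),  |d|² = 90;  R = 3+6 = 9,  c = 90−9² = 9
v_rel = (-1, -9),  |v_rel|² = 82;  v_rel·d = (-1)·(3) + (-9)·(-9) = 78
82·t² − 156·t + 9 = 0  ⇒  m = 78² − 82·9 = 5346
m = 5346 > 0,  v_rel·d = 78 > 0  ⇒  inside

inside=yes margin=5346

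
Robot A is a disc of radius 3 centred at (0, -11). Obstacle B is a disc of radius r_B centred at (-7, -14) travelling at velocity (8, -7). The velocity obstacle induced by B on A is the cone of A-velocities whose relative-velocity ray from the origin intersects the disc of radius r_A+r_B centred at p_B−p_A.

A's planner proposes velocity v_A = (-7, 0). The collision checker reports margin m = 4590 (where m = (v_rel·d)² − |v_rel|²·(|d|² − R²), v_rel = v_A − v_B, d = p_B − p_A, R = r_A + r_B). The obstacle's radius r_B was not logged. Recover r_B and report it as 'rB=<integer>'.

m = 4590
d = (-7, -3);  v_rel = (-15, 7),  |v_rel|² = 274
v_rel×d = (-15)·(-3) − (7)·(-7) = 94
since m = R²·274 − 94²:  R² = (8836 + 4590) / 274 = 49
R = √49 = 7  ⇒  r_B = 7 − 3 = 4

rB=4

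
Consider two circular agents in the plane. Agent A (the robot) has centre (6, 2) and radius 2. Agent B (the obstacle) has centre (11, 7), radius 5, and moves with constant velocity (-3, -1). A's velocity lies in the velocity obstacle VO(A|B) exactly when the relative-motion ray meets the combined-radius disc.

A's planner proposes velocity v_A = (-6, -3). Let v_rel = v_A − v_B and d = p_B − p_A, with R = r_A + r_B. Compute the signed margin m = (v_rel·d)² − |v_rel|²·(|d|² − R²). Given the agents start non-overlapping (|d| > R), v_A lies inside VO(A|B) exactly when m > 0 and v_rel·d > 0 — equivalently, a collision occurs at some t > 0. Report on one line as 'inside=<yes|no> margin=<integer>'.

d = (5, 5),  |d|² = 50;  R = 2+5 = 7,  c = 50−7² = 1
v_rel = (-3, -2),  |v_rel|² = 13;  v_rel·d = (-3)·(5) + (-2)·(5) = -25
13·t² + 50·t + 1 = 0  ⇒  m = (-25)² − 13·1 = 612
m = 612 > 0,  v_rel·d = -25 < 0  ⇒  outside

inside=no margin=612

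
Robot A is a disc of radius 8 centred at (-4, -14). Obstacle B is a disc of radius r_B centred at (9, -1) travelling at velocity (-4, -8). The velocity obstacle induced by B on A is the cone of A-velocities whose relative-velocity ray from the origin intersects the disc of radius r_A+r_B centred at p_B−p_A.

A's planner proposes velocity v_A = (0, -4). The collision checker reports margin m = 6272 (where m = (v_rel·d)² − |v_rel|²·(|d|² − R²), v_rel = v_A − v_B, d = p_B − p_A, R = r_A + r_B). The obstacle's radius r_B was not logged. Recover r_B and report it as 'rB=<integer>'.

m = 6272
d = (13, 13);  v_rel = (4, 4),  |v_rel|² = 32
v_rel×d = (4)·(13) − (4)·(13) = 0
since m = R²·32 − 0²:  R² = (0 + 6272) / 32 = 196
R = √196 = 14  ⇒  r_B = 14 − 8 = 6

rB=6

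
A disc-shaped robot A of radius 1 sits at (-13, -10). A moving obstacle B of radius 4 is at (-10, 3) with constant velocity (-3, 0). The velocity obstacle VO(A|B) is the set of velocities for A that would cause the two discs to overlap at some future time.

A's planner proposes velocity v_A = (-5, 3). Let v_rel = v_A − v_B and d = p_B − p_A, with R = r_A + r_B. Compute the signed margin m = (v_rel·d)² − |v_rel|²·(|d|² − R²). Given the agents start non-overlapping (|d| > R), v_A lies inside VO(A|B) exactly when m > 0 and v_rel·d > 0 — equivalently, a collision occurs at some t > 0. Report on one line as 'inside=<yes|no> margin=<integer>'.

d = (3, 13),  |d|² = 178;  R = 1+4 = 5,  c = 178−5² = 153
v_rel = (-2, 3),  |v_rel|² = 13;  v_rel·d = (-2)·(3) + (3)·(13) = 33
13·t² − 66·t + 153 = 0  ⇒  m = 33² − 13·153 = -900
m = -900 < 0,  v_rel·d = 33 > 0  ⇒  outside

inside=no margin=-900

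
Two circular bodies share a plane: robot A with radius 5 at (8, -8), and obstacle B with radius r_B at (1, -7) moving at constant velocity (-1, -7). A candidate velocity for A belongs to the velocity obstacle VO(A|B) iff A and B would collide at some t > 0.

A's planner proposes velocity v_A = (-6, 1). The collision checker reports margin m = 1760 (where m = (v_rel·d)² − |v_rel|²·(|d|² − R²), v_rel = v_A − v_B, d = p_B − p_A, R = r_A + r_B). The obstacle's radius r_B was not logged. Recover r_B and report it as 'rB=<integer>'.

m = 1760
d = (-7, 1);  v_rel = (-5, 8),  |v_rel|² = 89
v_rel×d = (-5)·(1) − (8)·(-7) = 51
since m = R²·89 − 51²:  R² = (2601 + 1760) / 89 = 49
R = √49 = 7  ⇒  r_B = 7 − 5 = 2

rB=2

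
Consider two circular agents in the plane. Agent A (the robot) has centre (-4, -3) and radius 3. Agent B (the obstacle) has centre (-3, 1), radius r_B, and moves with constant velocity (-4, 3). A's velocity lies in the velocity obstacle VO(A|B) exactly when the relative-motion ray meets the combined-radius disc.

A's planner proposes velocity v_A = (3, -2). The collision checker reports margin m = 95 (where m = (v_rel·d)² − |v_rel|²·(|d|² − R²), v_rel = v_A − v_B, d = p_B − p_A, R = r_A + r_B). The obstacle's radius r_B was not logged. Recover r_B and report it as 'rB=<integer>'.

m = 95
d = (1, 4);  v_rel = (7, -5),  |v_rel|² = 74
v_rel×d = (7)·(4) − (-5)·(1) = 33
since m = R²·74 − 33²:  R² = (1089 + 95) / 74 = 16
R = √16 = 4  ⇒  r_B = 4 − 3 = 1

rB=1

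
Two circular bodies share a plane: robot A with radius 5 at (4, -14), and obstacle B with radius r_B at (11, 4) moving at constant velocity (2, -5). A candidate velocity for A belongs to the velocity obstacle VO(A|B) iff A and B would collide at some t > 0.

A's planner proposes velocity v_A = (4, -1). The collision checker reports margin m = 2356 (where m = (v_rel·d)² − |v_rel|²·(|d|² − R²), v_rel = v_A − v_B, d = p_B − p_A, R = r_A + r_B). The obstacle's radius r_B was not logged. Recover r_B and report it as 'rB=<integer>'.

m = 2356
d = (7, 18);  v_rel = (2, 4),  |v_rel|² = 20
v_rel×d = (2)·(18) − (4)·(7) = 8
since m = R²·20 − 8²:  R² = (64 + 2356) / 20 = 121
R = √121 = 11  ⇒  r_B = 11 − 5 = 6

rB=6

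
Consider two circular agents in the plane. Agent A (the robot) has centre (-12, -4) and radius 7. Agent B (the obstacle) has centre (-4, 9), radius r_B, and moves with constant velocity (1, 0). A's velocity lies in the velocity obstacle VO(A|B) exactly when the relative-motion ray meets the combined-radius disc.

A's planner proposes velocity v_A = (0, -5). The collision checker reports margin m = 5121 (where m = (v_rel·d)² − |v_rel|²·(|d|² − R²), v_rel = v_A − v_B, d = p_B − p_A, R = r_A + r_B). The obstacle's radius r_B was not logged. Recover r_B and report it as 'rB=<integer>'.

m = 5121
d = (8, 13);  v_rel = (-1, -5),  |v_rel|² = 26
v_rel×d = (-1)·(13) − (-5)·(8) = 27
since m = R²·26 − 27²:  R² = (729 + 5121) / 26 = 225
R = √225 = 15  ⇒  r_B = 15 − 7 = 8

rB=8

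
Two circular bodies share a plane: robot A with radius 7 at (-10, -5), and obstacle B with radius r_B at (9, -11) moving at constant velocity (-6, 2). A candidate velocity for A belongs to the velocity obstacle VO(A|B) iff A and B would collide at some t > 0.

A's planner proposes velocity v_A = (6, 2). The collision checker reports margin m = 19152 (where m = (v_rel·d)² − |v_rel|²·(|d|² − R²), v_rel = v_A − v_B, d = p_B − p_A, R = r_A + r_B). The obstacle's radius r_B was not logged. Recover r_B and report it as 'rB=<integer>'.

m = 19152
d = (19, -6);  v_rel = (12, 0),  |v_rel|² = 144
v_rel×d = (12)·(-6) − (0)·(19) = -72
since m = R²·144 − (-72)²:  R² = (5184 + 19152) / 144 = 169
R = √169 = 13  ⇒  r_B = 13 − 7 = 6

rB=6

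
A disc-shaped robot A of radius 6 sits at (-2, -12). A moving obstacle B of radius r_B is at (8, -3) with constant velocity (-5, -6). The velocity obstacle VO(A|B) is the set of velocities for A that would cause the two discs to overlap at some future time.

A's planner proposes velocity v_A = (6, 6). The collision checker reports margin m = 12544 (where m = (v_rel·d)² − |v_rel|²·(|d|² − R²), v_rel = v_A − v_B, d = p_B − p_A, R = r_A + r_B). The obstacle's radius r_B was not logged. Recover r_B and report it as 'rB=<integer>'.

m = 12544
d = (10, 9);  v_rel = (11, 12),  |v_rel|² = 265
v_rel×d = (11)·(9) − (12)·(10) = -21
since m = R²·265 − (-21)²:  R² = (441 + 12544) / 265 = 49
R = √49 = 7  ⇒  r_B = 7 − 6 = 1

rB=1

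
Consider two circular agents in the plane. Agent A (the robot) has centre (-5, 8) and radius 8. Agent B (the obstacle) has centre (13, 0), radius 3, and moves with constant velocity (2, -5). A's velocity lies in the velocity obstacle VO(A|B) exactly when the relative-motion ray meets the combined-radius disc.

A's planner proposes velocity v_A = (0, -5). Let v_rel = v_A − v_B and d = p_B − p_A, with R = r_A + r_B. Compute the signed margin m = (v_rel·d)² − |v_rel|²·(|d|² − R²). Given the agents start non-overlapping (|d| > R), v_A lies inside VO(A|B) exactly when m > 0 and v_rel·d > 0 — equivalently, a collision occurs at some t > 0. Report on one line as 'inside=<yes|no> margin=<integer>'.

d = (18, -8),  |d|² = 388;  R = 8+3 = 11,  c = 388−11² = 267
v_rel = (-2, 0),  |v_rel|² = 4;  v_rel·d = (-2)·(18) + (0)·(-8) = -36
4·t² + 72·t + 267 = 0  ⇒  m = (-36)² − 4·267 = 228
m = 228 > 0,  v_rel·d = -36 < 0  ⇒  outside

inside=no margin=228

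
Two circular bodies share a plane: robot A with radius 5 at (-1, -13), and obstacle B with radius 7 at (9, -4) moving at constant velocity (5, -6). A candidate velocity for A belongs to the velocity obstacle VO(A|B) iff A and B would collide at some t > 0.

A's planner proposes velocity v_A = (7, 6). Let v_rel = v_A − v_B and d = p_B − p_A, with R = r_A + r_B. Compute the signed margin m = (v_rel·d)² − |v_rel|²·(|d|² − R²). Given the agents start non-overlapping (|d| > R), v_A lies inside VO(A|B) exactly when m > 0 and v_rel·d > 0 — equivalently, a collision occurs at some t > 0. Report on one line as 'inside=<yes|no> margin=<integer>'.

d = (10, 9),  |d|² = 181;  R = 5+7 = 12,  c = 181−12² = 37
v_rel = (2, 12),  |v_rel|² = 148;  v_rel·d = (2)·(10) + (12)·(9) = 128
148·t² − 256·t + 37 = 0  ⇒  m = 128² − 148·37 = 10908
m = 10908 > 0,  v_rel·d = 128 > 0  ⇒  inside

inside=yes margin=10908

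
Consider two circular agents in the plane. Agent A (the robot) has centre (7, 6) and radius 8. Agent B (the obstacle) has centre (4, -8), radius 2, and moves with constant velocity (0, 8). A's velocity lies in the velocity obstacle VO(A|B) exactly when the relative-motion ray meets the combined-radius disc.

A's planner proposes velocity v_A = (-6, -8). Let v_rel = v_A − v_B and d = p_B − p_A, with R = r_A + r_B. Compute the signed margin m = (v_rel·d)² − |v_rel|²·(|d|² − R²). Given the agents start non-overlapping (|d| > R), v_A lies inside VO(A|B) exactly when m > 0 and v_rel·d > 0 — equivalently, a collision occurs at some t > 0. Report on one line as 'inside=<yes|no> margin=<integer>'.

d = (-3, -14),  |d|² = 205;  R = 8+2 = 10,  c = 205−10² = 105
v_rel = (-6, -16),  |v_rel|² = 292;  v_rel·d = (-6)·(-3) + (-16)·(-14) = 242
292·t² − 484·t + 105 = 0  ⇒  m = 242² − 292·105 = 27904
m = 27904 > 0,  v_rel·d = 242 > 0  ⇒  inside

inside=yes margin=27904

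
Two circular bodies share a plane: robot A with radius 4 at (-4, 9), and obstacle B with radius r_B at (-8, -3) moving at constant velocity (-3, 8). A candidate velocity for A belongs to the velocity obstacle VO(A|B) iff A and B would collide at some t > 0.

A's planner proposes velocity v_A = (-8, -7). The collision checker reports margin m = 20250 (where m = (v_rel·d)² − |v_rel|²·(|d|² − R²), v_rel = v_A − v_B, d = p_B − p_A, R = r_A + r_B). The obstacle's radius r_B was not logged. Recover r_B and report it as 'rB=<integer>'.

m = 20250
d = (-4, -12);  v_rel = (-5, -15),  |v_rel|² = 250
v_rel×d = (-5)·(-12) − (-15)·(-4) = 0
since m = R²·250 − 0²:  R² = (0 + 20250) / 250 = 81
R = √81 = 9  ⇒  r_B = 9 − 4 = 5

rB=5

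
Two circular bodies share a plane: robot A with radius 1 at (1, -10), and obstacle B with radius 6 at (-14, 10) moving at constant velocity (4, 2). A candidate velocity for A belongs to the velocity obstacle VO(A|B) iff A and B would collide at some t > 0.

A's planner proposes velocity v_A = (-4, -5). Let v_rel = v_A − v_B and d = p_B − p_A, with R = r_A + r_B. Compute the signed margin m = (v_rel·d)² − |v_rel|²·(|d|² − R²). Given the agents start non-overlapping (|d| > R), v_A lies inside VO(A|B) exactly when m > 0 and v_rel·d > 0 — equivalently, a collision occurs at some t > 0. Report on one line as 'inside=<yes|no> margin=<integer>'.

d = (-15, 20),  |d|² = 625;  R = 1+6 = 7,  c = 625−7² = 576
v_rel = (-8, -7),  |v_rel|² = 113;  v_rel·d = (-8)·(-15) + (-7)·(20) = -20
113·t² + 40·t + 576 = 0  ⇒  m = (-20)² − 113·576 = -64688
m = -64688 < 0,  v_rel·d = -20 < 0  ⇒  outside

inside=no margin=-64688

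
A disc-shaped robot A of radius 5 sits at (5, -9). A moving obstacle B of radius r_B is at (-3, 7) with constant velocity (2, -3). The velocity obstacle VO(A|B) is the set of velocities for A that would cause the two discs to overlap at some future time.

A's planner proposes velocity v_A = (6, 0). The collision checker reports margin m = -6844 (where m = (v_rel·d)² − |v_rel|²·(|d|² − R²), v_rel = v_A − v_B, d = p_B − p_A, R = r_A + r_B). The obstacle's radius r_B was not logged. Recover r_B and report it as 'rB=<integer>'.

m = -6844
d = (-8, 16);  v_rel = (4, 3),  |v_rel|² = 25
v_rel×d = (4)·(16) − (3)·(-8) = 88
since m = R²·25 − 88²:  R² = (7744 + -6844) / 25 = 36
R = √36 = 6  ⇒  r_B = 6 − 5 = 1

rB=1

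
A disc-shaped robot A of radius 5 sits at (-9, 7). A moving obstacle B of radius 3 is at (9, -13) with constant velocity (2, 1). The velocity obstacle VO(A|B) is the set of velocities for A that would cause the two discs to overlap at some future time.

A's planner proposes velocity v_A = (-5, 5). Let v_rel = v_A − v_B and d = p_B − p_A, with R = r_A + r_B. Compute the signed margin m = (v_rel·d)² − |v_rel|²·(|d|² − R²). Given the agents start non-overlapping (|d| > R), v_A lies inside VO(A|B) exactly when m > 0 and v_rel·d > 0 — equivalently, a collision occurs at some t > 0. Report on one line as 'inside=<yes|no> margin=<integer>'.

d = (18, -20),  |d|² = 724;  R = 5+3 = 8,  c = 724−8² = 660
v_rel = (-7, 4),  |v_rel|² = 65;  v_rel·d = (-7)·(18) + (4)·(-20) = -206
65·t² + 412·t + 660 = 0  ⇒  m = (-206)² − 65·660 = -464
m = -464 < 0,  v_rel·d = -206 < 0  ⇒  outside

inside=no margin=-464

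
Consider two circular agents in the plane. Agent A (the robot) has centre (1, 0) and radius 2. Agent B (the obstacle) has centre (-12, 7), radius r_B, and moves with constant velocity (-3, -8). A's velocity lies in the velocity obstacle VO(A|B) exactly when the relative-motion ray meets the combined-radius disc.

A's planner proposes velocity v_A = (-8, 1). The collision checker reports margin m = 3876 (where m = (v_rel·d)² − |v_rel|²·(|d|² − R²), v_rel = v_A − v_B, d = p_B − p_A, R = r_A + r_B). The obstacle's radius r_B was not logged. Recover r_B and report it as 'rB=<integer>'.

m = 3876
d = (-13, 7);  v_rel = (-5, 9),  |v_rel|² = 106
v_rel×d = (-5)·(7) − (9)·(-13) = 82
since m = R²·106 − 82²:  R² = (6724 + 3876) / 106 = 100
R = √100 = 10  ⇒  r_B = 10 − 2 = 8

rB=8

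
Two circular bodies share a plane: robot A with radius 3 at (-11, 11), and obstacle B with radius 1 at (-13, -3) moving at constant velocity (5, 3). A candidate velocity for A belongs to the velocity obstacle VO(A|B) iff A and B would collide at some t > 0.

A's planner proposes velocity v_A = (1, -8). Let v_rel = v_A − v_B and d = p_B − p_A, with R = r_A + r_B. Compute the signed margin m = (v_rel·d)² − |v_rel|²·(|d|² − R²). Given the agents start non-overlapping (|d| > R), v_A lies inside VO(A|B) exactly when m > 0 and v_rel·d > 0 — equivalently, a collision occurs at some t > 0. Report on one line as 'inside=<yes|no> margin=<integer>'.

d = (-2, -14),  |d|² = 200;  R = 3+1 = 4,  c = 200−4² = 184
v_rel = (-4, -11),  |v_rel|² = 137;  v_rel·d = (-4)·(-2) + (-11)·(-14) = 162
137·t² − 324·t + 184 = 0  ⇒  m = 162² − 137·184 = 1036
m = 1036 > 0,  v_rel·d = 162 > 0  ⇒  inside

inside=yes margin=1036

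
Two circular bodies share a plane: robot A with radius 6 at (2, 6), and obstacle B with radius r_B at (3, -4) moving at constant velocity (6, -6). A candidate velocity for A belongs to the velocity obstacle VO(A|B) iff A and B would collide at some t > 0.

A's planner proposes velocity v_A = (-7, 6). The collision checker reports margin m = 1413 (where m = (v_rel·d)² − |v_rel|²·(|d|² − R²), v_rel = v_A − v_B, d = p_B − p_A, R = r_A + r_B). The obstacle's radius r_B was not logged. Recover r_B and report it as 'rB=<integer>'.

m = 1413
d = (1, -10);  v_rel = (-13, 12),  |v_rel|² = 313
v_rel×d = (-13)·(-10) − (12)·(1) = 118
since m = R²·313 − 118²:  R² = (13924 + 1413) / 313 = 49
R = √49 = 7  ⇒  r_B = 7 − 6 = 1

rB=1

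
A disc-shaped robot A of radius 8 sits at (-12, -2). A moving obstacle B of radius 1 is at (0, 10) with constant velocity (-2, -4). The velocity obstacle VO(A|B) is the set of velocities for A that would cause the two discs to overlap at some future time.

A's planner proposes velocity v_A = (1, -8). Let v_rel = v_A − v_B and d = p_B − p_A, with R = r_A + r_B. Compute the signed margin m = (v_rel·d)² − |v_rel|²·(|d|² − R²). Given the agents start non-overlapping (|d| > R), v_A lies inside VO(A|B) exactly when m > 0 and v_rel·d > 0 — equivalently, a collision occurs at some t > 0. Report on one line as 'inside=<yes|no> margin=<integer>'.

d = (12, 12),  |d|² = 288;  R = 8+1 = 9,  c = 288−9² = 207
v_rel = (3, -4),  |v_rel|² = 25;  v_rel·d = (3)·(12) + (-4)·(12) = -12
25·t² + 24·t + 207 = 0  ⇒  m = (-12)² − 25·207 = -5031
m = -5031 < 0,  v_rel·d = -12 < 0  ⇒  outside

inside=no margin=-5031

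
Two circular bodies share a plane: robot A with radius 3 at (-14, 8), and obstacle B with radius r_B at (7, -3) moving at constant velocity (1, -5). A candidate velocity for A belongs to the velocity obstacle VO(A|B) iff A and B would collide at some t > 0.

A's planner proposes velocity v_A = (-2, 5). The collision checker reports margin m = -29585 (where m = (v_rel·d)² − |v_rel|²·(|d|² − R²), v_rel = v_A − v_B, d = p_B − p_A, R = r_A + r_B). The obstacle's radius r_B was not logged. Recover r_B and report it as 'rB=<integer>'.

m = -29585
d = (21, -11);  v_rel = (-3, 10),  |v_rel|² = 109
v_rel×d = (-3)·(-11) − (10)·(21) = -177
since m = R²·109 − (-177)²:  R² = (31329 + -29585) / 109 = 16
R = √16 = 4  ⇒  r_B = 4 − 3 = 1

rB=1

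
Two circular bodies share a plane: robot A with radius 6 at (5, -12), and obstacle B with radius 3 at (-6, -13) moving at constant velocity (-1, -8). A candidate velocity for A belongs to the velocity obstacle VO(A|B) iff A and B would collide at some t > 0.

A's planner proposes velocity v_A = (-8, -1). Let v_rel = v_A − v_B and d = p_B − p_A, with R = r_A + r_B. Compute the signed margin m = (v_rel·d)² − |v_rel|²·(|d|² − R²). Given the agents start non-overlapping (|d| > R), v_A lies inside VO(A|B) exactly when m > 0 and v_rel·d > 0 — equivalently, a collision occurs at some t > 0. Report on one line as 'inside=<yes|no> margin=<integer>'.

d = (-11, -1),  |d|² = 122;  R = 6+3 = 9,  c = 122−9² = 41
v_rel = (-7, 7),  |v_rel|² = 98;  v_rel·d = (-7)·(-11) + (7)·(-1) = 70
98·t² − 140·t + 41 = 0  ⇒  m = 70² − 98·41 = 882
m = 882 > 0,  v_rel·d = 70 > 0  ⇒  inside

inside=yes margin=882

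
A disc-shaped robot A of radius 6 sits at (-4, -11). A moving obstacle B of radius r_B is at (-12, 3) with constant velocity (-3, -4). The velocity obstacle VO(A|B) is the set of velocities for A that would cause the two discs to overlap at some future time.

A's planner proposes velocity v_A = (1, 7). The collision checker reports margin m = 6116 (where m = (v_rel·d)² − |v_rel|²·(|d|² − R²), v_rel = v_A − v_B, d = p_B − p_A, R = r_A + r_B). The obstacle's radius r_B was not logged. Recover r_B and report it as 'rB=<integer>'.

m = 6116
d = (-8, 14);  v_rel = (4, 11),  |v_rel|² = 137
v_rel×d = (4)·(14) − (11)·(-8) = 144
since m = R²·137 − 144²:  R² = (20736 + 6116) / 137 = 196
R = √196 = 14  ⇒  r_B = 14 − 6 = 8

rB=8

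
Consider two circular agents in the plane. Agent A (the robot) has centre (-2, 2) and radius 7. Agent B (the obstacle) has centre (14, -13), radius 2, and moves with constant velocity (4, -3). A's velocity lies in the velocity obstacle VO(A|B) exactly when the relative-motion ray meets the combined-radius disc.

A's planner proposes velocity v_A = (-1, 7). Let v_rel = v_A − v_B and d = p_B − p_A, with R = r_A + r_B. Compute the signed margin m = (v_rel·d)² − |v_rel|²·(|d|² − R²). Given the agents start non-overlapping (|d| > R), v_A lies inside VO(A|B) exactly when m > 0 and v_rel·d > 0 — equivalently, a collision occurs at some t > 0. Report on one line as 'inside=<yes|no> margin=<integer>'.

d = (16, -15),  |d|² = 481;  R = 7+2 = 9,  c = 481−9² = 400
v_rel = (-5, 10),  |v_rel|² = 125;  v_rel·d = (-5)·(16) + (10)·(-15) = -230
125·t² + 460·t + 400 = 0  ⇒  m = (-230)² − 125·400 = 2900
m = 2900 > 0,  v_rel·d = -230 < 0  ⇒  outside

inside=no margin=2900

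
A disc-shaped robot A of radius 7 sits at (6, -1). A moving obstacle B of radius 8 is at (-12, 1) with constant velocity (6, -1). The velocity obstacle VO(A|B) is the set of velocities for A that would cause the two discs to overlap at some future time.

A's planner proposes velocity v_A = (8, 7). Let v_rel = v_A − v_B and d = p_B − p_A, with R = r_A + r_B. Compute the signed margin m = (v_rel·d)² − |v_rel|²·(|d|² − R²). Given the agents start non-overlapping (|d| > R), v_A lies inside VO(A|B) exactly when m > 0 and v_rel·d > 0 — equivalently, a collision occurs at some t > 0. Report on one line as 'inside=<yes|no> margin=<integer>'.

d = (-18, 2),  |d|² = 328;  R = 7+8 = 15,  c = 328−15² = 103
v_rel = (2, 8),  |v_rel|² = 68;  v_rel·d = (2)·(-18) + (8)·(2) = -20
68·t² + 40·t + 103 = 0  ⇒  m = (-20)² − 68·103 = -6604
m = -6604 < 0,  v_rel·d = -20 < 0  ⇒  outside

inside=no margin=-6604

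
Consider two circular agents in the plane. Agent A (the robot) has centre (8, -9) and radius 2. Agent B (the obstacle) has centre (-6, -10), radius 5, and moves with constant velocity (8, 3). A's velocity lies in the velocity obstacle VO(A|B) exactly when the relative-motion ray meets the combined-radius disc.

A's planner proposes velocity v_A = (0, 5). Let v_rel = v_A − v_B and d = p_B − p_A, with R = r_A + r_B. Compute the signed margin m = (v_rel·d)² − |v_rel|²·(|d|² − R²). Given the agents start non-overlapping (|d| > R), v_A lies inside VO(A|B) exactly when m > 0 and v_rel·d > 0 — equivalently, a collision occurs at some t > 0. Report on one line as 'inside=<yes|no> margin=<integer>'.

d = (-14, -1),  |d|² = 197;  R = 2+5 = 7,  c = 197−7² = 148
v_rel = (-8, 2),  |v_rel|² = 68;  v_rel·d = (-8)·(-14) + (2)·(-1) = 110
68·t² − 220·t + 148 = 0  ⇒  m = 110² − 68·148 = 2036
m = 2036 > 0,  v_rel·d = 110 > 0  ⇒  inside

inside=yes margin=2036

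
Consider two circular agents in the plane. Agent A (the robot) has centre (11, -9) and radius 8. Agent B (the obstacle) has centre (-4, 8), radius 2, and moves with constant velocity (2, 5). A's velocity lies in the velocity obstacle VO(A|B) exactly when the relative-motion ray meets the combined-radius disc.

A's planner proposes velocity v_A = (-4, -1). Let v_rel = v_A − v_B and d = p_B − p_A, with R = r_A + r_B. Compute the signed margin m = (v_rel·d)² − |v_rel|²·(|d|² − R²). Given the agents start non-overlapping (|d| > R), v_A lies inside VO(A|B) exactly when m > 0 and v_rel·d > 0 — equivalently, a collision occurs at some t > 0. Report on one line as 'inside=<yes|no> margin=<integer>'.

d = (-15, 17),  |d|² = 514;  R = 8+2 = 10,  c = 514−10² = 414
v_rel = (-6, -6),  |v_rel|² = 72;  v_rel·d = (-6)·(-15) + (-6)·(17) = -12
72·t² + 24·t + 414 = 0  ⇒  m = (-12)² − 72·414 = -29664
m = -29664 < 0,  v_rel·d = -12 < 0  ⇒  outside

inside=no margin=-29664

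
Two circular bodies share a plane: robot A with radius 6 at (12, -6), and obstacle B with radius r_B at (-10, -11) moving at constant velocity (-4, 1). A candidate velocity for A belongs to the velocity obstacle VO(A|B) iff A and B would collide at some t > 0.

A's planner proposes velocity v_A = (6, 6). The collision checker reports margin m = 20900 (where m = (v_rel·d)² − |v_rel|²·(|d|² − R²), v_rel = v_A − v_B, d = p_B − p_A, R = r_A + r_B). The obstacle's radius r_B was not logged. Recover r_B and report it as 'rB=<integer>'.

m = 20900
d = (-22, -5);  v_rel = (10, 5),  |v_rel|² = 125
v_rel×d = (10)·(-5) − (5)·(-22) = 60
since m = R²·125 − 60²:  R² = (3600 + 20900) / 125 = 196
R = √196 = 14  ⇒  r_B = 14 − 6 = 8

rB=8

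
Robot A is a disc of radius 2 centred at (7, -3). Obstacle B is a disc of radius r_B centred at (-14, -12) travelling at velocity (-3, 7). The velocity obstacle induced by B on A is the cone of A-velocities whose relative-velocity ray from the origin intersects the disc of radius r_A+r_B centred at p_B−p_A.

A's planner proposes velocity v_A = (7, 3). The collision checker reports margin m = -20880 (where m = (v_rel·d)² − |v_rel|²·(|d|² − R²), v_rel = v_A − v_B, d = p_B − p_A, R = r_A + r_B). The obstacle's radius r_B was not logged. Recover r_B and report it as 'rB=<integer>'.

m = -20880
d = (-21, -9);  v_rel = (10, -4),  |v_rel|² = 116
v_rel×d = (10)·(-9) − (-4)·(-21) = -174
since m = R²·116 − (-174)²:  R² = (30276 + -20880) / 116 = 81
R = √81 = 9  ⇒  r_B = 9 − 2 = 7

rB=7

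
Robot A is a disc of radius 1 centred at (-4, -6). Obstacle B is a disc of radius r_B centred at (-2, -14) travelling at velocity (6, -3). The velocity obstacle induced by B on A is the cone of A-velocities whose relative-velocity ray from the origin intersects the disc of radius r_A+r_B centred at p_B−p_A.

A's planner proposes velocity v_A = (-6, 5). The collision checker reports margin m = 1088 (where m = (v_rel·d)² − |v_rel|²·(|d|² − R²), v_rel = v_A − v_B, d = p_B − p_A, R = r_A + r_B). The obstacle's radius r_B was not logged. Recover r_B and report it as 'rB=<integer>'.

m = 1088
d = (2, -8);  v_rel = (-12, 8),  |v_rel|² = 208
v_rel×d = (-12)·(-8) − (8)·(2) = 80
since m = R²·208 − 80²:  R² = (6400 + 1088) / 208 = 36
R = √36 = 6  ⇒  r_B = 6 − 1 = 5

rB=5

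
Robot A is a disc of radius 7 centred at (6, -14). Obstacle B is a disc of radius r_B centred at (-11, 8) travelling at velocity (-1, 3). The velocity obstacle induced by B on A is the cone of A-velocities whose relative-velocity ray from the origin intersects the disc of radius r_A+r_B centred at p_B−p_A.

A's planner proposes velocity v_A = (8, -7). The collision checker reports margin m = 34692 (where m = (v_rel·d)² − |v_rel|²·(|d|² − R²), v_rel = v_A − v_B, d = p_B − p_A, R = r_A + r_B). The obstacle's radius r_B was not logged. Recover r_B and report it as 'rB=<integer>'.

m = 34692
d = (-17, 22);  v_rel = (9, -10),  |v_rel|² = 181
v_rel×d = (9)·(22) − (-10)·(-17) = 28
since m = R²·181 − 28²:  R² = (784 + 34692) / 181 = 196
R = √196 = 14  ⇒  r_B = 14 − 7 = 7

rB=7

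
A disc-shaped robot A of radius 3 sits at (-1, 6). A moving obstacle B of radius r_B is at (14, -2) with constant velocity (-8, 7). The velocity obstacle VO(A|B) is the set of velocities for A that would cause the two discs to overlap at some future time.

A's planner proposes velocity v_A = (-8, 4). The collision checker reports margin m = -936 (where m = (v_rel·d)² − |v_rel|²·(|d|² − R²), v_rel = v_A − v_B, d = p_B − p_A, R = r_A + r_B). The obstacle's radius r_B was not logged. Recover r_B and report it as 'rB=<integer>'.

m = -936
d = (15, -8);  v_rel = (0, -3),  |v_rel|² = 9
v_rel×d = (0)·(-8) − (-3)·(15) = 45
since m = R²·9 − 45²:  R² = (2025 + -936) / 9 = 121
R = √121 = 11  ⇒  r_B = 11 − 3 = 8

rB=8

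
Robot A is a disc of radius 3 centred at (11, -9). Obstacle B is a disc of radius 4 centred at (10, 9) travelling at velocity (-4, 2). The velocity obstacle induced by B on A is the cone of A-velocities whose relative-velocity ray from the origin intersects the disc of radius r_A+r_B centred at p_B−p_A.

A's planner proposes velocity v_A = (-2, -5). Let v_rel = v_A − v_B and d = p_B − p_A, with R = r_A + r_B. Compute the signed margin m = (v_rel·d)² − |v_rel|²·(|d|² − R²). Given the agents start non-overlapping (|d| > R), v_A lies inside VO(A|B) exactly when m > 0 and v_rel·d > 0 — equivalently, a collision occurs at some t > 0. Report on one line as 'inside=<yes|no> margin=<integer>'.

d = (-1, 18),  |d|² = 325;  R = 3+4 = 7,  c = 325−7² = 276
v_rel = (2, -7),  |v_rel|² = 53;  v_rel·d = (2)·(-1) + (-7)·(18) = -128
53·t² + 256·t + 276 = 0  ⇒  m = (-128)² − 53·276 = 1756
m = 1756 > 0,  v_rel·d = -128 < 0  ⇒  outside

inside=no margin=1756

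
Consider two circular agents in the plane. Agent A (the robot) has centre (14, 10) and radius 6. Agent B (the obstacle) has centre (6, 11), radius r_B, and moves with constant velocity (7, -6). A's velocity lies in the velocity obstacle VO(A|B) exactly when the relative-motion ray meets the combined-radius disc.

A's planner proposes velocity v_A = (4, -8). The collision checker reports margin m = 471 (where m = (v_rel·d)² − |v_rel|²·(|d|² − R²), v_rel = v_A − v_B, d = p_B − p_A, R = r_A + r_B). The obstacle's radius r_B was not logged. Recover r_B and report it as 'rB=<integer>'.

m = 471
d = (-8, 1);  v_rel = (-3, -2),  |v_rel|² = 13
v_rel×d = (-3)·(1) − (-2)·(-8) = -19
since m = R²·13 − (-19)²:  R² = (361 + 471) / 13 = 64
R = √64 = 8  ⇒  r_B = 8 − 6 = 2

rB=2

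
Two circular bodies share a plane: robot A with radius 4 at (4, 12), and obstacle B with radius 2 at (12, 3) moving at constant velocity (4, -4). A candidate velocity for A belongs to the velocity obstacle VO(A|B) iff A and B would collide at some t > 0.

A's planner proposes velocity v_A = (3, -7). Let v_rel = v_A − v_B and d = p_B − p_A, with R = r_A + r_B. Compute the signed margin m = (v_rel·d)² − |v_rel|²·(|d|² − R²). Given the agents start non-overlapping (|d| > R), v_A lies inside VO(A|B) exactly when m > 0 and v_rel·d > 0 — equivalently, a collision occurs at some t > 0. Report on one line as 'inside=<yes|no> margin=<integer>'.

d = (8, -9),  |d|² = 145;  R = 4+2 = 6,  c = 145−6² = 109
v_rel = (-1, -3),  |v_rel|² = 10;  v_rel·d = (-1)·(8) + (-3)·(-9) = 19
10·t² − 38·t + 109 = 0  ⇒  m = 19² − 10·109 = -729
m = -729 < 0,  v_rel·d = 19 > 0  ⇒  outside

inside=no margin=-729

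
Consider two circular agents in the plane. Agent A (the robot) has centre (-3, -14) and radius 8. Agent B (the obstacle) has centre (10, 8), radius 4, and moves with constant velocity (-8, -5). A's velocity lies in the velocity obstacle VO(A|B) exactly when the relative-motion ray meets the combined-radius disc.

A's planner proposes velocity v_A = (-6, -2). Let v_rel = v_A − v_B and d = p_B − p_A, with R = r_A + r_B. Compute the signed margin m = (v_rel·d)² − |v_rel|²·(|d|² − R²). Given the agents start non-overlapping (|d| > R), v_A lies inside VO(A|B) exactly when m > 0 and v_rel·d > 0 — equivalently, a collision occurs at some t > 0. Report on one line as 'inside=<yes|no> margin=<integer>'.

d = (13, 22),  |d|² = 653;  R = 8+4 = 12,  c = 653−12² = 509
v_rel = (2, 3),  |v_rel|² = 13;  v_rel·d = (2)·(13) + (3)·(22) = 92
13·t² − 184·t + 509 = 0  ⇒  m = 92² − 13·509 = 1847
m = 1847 > 0,  v_rel·d = 92 > 0  ⇒  inside

inside=yes margin=1847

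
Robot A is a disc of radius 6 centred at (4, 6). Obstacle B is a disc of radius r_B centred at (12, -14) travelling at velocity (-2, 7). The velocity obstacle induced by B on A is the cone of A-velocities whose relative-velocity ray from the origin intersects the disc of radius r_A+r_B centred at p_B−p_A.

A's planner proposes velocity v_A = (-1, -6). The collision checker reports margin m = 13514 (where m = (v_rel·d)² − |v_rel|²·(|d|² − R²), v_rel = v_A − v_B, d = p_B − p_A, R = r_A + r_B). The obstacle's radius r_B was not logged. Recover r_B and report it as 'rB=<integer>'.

m = 13514
d = (8, -20);  v_rel = (1, -13),  |v_rel|² = 170
v_rel×d = (1)·(-20) − (-13)·(8) = 84
since m = R²·170 − 84²:  R² = (7056 + 13514) / 170 = 121
R = √121 = 11  ⇒  r_B = 11 − 6 = 5

rB=5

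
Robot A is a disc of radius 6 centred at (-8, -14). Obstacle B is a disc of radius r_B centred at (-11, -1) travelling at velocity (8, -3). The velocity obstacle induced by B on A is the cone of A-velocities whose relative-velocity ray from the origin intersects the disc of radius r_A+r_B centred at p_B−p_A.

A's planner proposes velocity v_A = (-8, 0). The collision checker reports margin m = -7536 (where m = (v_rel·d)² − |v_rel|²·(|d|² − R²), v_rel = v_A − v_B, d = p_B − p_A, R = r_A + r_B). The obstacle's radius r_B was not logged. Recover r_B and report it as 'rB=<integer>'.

m = -7536
d = (-3, 13);  v_rel = (-16, 3),  |v_rel|² = 265
v_rel×d = (-16)·(13) − (3)·(-3) = -199
since m = R²·265 − (-199)²:  R² = (39601 + -7536) / 265 = 121
R = √121 = 11  ⇒  r_B = 11 − 6 = 5

rB=5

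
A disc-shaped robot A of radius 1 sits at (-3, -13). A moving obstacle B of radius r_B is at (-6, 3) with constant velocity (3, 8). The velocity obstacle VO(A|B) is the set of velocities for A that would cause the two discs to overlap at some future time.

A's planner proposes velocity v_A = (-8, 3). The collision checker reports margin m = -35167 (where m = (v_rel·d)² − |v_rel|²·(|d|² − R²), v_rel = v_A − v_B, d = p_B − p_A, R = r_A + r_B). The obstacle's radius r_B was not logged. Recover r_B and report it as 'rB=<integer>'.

m = -35167
d = (-3, 16);  v_rel = (-11, -5),  |v_rel|² = 146
v_rel×d = (-11)·(16) − (-5)·(-3) = -191
since m = R²·146 − (-191)²:  R² = (36481 + -35167) / 146 = 9
R = √9 = 3  ⇒  r_B = 3 − 1 = 2

rB=2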